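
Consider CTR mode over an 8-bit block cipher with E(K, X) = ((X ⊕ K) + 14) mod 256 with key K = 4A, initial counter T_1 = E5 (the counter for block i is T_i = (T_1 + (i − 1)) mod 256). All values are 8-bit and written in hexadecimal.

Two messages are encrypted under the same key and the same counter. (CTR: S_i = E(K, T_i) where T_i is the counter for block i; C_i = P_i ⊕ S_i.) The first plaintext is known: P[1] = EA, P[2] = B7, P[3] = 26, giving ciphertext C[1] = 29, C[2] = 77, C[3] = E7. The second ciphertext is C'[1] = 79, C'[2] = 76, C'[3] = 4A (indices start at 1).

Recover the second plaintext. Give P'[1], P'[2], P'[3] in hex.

In CTR with a reused counter, both messages share the same keystream S_i, so C_i ⊕ C'_i = P_i ⊕ P'_i and thus P'_i = P_i ⊕ C_i ⊕ C'_i.
P'[1]: EA ⊕ 29 ⊕ 79 = BA.
P'[2]: B7 ⊕ 77 ⊕ 76 = B6.
P'[3]: 26 ⊕ E7 ⊕ 4A = 8B.

P'[1] = BA, P'[2] = B6, P'[3] = 8B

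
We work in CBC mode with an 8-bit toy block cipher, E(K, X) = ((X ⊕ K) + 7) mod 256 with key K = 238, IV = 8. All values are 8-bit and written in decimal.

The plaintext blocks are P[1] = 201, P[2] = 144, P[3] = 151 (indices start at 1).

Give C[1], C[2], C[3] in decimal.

CBC encryption: C_i = E(K, P_i ⊕ C_{i−1}), with C_{0} = IV.
C[1]: P[1] ⊕ 8 = 193; E(K, 193) = 54.
C[2]: P[2] ⊕ 54 = 166; E(K, 166) = 79.
C[3]: P[3] ⊕ 79 = 216; E(K, 216) = 61.

C[1] = 54, C[2] = 79, C[3] = 61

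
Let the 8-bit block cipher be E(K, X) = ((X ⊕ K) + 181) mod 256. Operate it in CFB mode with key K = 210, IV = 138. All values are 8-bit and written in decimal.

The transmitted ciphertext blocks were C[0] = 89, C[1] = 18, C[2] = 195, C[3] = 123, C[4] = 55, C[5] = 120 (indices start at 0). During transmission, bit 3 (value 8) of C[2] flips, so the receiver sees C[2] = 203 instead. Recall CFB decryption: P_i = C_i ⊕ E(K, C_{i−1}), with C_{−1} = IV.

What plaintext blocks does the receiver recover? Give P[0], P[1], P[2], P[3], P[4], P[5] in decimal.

P[0] = 84, P[1] = 82, P[2] = 190, P[3] = 181, P[4] = 105, P[5] = 226

Only C[2] changed, to 203. In CFB, a change in C_i flips the same bit in P_i and garbles P_{i+1}. Decrypting the received ciphertext:
P[0]: E(K, 138) = 13; 89 ⊕ 13 = 84.
P[1]: E(K, 89) = 64; 18 ⊕ 64 = 82.
P[2]: E(K, 18) = 117; 203 ⊕ 117 = 190.
P[3]: E(K, 203) = 206; 123 ⊕ 206 = 181.
P[4]: E(K, 123) = 94; 55 ⊕ 94 = 105.
P[5]: E(K, 55) = 154; 120 ⊕ 154 = 226.
Blocks that differ from the original plaintext: P[2], P[3].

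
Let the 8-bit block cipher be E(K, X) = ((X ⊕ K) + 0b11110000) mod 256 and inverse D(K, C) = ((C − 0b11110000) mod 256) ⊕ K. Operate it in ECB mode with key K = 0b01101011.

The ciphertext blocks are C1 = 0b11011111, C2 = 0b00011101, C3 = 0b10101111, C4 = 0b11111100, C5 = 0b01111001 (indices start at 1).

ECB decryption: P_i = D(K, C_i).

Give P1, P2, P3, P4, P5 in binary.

P1 = 0b10000100, P2 = 0b01000110, P3 = 0b11010100, P4 = 0b01100111, P5 = 0b11100010

P1: D(K, 0b11011111) = 0b10000100.
P2: D(K, 0b00011101) = 0b01000110.
P3: D(K, 0b10101111) = 0b11010100.
P4: D(K, 0b11111100) = 0b01100111.
P5: D(K, 0b01111001) = 0b11100010.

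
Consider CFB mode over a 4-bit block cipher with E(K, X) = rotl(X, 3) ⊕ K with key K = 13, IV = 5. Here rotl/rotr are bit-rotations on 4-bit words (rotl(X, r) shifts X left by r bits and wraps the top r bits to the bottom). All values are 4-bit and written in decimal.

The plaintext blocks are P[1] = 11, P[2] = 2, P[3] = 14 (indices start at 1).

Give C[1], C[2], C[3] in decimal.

C[1] = 12, C[2] = 9, C[3] = 15

CFB encryption: C_i = P_i ⊕ E(K, C_{i−1}), with C_{0} = IV.
C[1]: E(K, 5) = 7; 11 ⊕ 7 = 12.
C[2]: E(K, 12) = 11; 2 ⊕ 11 = 9.
C[3]: E(K, 9) = 1; 14 ⊕ 1 = 15.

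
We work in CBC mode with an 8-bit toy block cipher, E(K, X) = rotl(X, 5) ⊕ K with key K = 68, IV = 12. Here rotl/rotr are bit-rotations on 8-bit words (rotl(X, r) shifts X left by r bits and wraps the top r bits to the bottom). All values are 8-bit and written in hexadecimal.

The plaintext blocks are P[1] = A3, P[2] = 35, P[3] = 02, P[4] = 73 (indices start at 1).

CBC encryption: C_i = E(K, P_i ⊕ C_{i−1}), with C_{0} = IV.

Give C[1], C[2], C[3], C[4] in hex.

C[1]: P[1] ⊕ 12 = B1; E(K, B1) = 5E.
C[2]: P[2] ⊕ 5E = 6B; E(K, 6B) = 05.
C[3]: P[3] ⊕ 05 = 07; E(K, 07) = 88.
C[4]: P[4] ⊕ 88 = FB; E(K, FB) = 17.

C[1] = 5E, C[2] = 05, C[3] = 88, C[4] = 17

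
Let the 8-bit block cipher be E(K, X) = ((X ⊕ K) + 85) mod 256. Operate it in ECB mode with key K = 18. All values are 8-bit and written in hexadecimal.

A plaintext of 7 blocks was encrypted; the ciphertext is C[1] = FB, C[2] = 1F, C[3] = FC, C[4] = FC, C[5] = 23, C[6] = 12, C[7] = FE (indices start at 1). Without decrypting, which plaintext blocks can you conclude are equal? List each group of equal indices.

P[3] = P[4]

ECB encrypts each block independently with the same key, so equal ciphertext blocks imply equal plaintext blocks.
C[3] = C[4] = FC, so P[3] = P[4].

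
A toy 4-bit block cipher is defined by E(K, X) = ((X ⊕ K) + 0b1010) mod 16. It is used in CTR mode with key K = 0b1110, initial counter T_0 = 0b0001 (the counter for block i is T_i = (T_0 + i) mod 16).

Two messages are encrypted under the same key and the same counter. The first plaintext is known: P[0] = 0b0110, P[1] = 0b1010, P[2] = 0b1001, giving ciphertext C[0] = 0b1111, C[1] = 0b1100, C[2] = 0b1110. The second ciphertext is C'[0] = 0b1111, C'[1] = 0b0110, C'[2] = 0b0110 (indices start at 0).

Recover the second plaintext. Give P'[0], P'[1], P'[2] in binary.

P'[0] = 0b0110, P'[1] = 0b0000, P'[2] = 0b0001

In CTR with a reused counter, both messages share the same keystream S_i, so C_i ⊕ C'_i = P_i ⊕ P'_i and thus P'_i = P_i ⊕ C_i ⊕ C'_i.
P'[0]: 0b0110 ⊕ 0b1111 ⊕ 0b1111 = 0b0110.
P'[1]: 0b1010 ⊕ 0b1100 ⊕ 0b0110 = 0b0000.
P'[2]: 0b1001 ⊕ 0b1110 ⊕ 0b0110 = 0b0001.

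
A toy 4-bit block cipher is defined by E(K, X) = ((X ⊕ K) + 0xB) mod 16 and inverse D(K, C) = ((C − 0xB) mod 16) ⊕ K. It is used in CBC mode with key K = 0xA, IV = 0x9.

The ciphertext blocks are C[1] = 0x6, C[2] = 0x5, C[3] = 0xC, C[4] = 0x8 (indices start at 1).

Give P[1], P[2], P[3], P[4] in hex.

P[1] = 0x8, P[2] = 0x6, P[3] = 0xE, P[4] = 0xB

CBC decryption: P_i = D(K, C_i) ⊕ C_{i−1}, with C_{0} = IV.
P[1]: D(K, 0x6) = 0x1; 0x1 ⊕ 0x9 = 0x8.
P[2]: D(K, 0x5) = 0x0; 0x0 ⊕ 0x6 = 0x6.
P[3]: D(K, 0xC) = 0xB; 0xB ⊕ 0x5 = 0xE.
P[4]: D(K, 0x8) = 0x7; 0x7 ⊕ 0xC = 0xB.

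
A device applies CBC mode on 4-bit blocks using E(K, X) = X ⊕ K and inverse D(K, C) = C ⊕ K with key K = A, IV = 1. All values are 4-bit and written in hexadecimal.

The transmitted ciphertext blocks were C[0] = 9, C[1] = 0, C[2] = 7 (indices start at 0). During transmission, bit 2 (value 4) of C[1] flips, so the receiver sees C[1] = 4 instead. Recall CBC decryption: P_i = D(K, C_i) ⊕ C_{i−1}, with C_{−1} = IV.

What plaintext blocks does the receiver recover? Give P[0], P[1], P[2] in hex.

P[0] = 2, P[1] = 7, P[2] = 9

Only C[1] changed, to 4. In CBC, a change in C_i garbles P_i and flips the same bit in P_{i+1}. Decrypting the received ciphertext:
P[0]: D(K, 9) = 3; 3 ⊕ 1 = 2.
P[1]: D(K, 4) = E; E ⊕ 9 = 7.
P[2]: D(K, 7) = D; D ⊕ 4 = 9.
Blocks that differ from the original plaintext: P[1], P[2].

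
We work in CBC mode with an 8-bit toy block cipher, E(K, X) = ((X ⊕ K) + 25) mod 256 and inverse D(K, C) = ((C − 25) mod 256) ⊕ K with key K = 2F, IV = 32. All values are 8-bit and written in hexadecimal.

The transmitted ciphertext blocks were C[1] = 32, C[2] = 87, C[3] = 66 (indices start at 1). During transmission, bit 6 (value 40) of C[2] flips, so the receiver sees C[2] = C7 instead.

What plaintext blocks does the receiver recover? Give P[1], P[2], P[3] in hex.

P[1] = 10, P[2] = BF, P[3] = A9

CBC decryption: P_i = D(K, C_i) ⊕ C_{i−1}, with C_{0} = IV.
Only C[2] changed, to C7. In CBC, a change in C_i garbles P_i and flips the same bit in P_{i+1}. Decrypting the received ciphertext:
P[1]: D(K, 32) = 22; 22 ⊕ 32 = 10.
P[2]: D(K, C7) = 8D; 8D ⊕ 32 = BF.
P[3]: D(K, 66) = 6E; 6E ⊕ C7 = A9.
Blocks that differ from the original plaintext: P[2], P[3].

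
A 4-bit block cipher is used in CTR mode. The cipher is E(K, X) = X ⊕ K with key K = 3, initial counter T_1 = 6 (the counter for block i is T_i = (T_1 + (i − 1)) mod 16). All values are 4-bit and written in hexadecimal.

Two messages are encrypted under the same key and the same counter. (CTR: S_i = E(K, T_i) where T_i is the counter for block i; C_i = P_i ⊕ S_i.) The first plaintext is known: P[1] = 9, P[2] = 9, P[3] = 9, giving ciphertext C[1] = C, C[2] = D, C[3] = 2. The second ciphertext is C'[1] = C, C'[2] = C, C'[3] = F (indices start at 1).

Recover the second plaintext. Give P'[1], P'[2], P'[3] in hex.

In CTR with a reused counter, both messages share the same keystream S_i, so C_i ⊕ C'_i = P_i ⊕ P'_i and thus P'_i = P_i ⊕ C_i ⊕ C'_i.
P'[1]: 9 ⊕ C ⊕ C = 9.
P'[2]: 9 ⊕ D ⊕ C = 8.
P'[3]: 9 ⊕ 2 ⊕ F = 4.

P'[1] = 9, P'[2] = 8, P'[3] = 4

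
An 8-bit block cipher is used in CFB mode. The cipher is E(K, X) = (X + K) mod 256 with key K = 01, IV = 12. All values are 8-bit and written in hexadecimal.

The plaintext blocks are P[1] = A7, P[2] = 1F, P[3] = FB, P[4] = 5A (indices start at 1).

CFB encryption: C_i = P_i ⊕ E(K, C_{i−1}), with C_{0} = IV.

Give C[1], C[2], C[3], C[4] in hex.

C[1]: E(K, 12) = 13; A7 ⊕ 13 = B4.
C[2]: E(K, B4) = B5; 1F ⊕ B5 = AA.
C[3]: E(K, AA) = AB; FB ⊕ AB = 50.
C[4]: E(K, 50) = 51; 5A ⊕ 51 = 0B.

C[1] = B4, C[2] = AA, C[3] = 50, C[4] = 0B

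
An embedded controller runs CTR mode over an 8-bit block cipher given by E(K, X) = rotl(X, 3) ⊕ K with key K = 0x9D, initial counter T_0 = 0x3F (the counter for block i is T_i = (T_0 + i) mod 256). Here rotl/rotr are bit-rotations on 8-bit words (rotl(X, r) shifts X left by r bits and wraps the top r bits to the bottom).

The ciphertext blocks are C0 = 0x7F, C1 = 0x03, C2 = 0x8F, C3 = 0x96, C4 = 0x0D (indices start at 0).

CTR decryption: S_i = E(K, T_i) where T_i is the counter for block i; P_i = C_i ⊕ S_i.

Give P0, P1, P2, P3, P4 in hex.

P0: T = 0x3F, S = E(K, T) = 0x64; 0x7F ⊕ 0x64 = 0x1B.
P1: T = 0x40, S = E(K, T) = 0x9F; 0x03 ⊕ 0x9F = 0x9C.
P2: T = 0x41, S = E(K, T) = 0x97; 0x8F ⊕ 0x97 = 0x18.
P3: T = 0x42, S = E(K, T) = 0x8F; 0x96 ⊕ 0x8F = 0x19.
P4: T = 0x43, S = E(K, T) = 0x87; 0x0D ⊕ 0x87 = 0x8A.

P0 = 0x1B, P1 = 0x9C, P2 = 0x18, P3 = 0x19, P4 = 0x8A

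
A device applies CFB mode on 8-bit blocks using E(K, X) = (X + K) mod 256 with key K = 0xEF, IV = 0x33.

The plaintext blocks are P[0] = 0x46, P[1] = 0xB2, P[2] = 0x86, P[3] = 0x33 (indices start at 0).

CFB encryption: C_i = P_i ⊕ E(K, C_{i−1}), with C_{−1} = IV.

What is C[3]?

C[3] = 0x76

C[0]: E(K, 0x33) = 0x22; 0x46 ⊕ 0x22 = 0x64.
C[1]: E(K, 0x64) = 0x53; 0xB2 ⊕ 0x53 = 0xE1.
C[2]: E(K, 0xE1) = 0xD0; 0x86 ⊕ 0xD0 = 0x56.
C[3]: E(K, 0x56) = 0x45; 0x33 ⊕ 0x45 = 0x76.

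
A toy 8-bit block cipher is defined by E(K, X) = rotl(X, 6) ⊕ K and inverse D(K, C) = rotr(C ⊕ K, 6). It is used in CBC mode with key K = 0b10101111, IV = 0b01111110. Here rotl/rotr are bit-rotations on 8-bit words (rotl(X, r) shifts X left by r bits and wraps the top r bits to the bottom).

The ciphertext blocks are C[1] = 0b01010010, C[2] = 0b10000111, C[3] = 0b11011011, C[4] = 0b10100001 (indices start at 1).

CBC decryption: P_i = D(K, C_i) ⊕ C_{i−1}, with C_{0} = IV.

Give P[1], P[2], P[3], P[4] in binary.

P[1] = 0b10001001, P[2] = 0b11110010, P[3] = 0b01010110, P[4] = 0b11100011

P[1]: D(K, 0b01010010) = 0b11110111; 0b11110111 ⊕ 0b01111110 = 0b10001001.
P[2]: D(K, 0b10000111) = 0b10100000; 0b10100000 ⊕ 0b01010010 = 0b11110010.
P[3]: D(K, 0b11011011) = 0b11010001; 0b11010001 ⊕ 0b10000111 = 0b01010110.
P[4]: D(K, 0b10100001) = 0b00111000; 0b00111000 ⊕ 0b11011011 = 0b11100011.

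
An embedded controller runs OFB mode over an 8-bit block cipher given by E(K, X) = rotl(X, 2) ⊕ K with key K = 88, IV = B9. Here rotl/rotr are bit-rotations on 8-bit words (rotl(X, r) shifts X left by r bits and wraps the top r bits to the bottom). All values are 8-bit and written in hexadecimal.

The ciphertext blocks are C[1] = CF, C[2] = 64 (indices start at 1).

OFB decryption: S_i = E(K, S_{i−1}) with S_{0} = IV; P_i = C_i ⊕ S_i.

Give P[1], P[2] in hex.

P[1] = A1, P[2] = 55

P[1]: S = E(K, B9) = 6E; CF ⊕ 6E = A1.
P[2]: S = E(K, 6E) = 31; 64 ⊕ 31 = 55.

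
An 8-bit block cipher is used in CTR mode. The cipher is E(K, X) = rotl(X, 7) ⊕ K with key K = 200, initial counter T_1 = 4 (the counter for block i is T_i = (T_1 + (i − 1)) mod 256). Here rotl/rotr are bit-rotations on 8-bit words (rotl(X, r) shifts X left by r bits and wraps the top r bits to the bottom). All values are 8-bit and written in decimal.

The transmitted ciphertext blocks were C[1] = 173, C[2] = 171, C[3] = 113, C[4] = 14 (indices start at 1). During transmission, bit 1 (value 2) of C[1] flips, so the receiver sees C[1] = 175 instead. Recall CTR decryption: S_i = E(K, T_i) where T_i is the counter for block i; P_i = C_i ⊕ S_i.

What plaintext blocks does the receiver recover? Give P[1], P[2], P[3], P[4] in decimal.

Only C[1] changed, to 175. In CTR, a change in C_i flips the same bit in P_i only; the keystream is unaffected. Decrypting the received ciphertext:
P[1]: T = 4, S = E(K, T) = 202; 175 ⊕ 202 = 101.
P[2]: T = 5, S = E(K, T) = 74; 171 ⊕ 74 = 225.
P[3]: T = 6, S = E(K, T) = 203; 113 ⊕ 203 = 186.
P[4]: T = 7, S = E(K, T) = 75; 14 ⊕ 75 = 69.
Blocks that differ from the original plaintext: P[1].

P[1] = 101, P[2] = 225, P[3] = 186, P[4] = 69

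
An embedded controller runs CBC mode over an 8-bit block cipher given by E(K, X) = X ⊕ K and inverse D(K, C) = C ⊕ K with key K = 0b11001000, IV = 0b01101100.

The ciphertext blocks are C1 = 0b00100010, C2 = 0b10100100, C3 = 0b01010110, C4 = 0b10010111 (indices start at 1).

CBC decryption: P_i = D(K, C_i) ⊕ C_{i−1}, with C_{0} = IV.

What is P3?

P3: D(K, 0b01010110) = 0b10011110; 0b10011110 ⊕ 0b10100100 = 0b00111010.

P3 = 0b00111010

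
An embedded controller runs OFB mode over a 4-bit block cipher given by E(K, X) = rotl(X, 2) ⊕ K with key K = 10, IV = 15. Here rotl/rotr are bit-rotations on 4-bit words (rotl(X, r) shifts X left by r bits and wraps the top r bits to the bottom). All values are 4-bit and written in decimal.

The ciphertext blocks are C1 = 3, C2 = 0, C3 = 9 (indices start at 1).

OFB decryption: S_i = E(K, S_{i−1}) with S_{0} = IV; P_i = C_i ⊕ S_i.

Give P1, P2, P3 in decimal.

P1: S = E(K, 15) = 5; 3 ⊕ 5 = 6.
P2: S = E(K, 5) = 15; 0 ⊕ 15 = 15.
P3: S = E(K, 15) = 5; 9 ⊕ 5 = 12.

P1 = 6, P2 = 15, P3 = 12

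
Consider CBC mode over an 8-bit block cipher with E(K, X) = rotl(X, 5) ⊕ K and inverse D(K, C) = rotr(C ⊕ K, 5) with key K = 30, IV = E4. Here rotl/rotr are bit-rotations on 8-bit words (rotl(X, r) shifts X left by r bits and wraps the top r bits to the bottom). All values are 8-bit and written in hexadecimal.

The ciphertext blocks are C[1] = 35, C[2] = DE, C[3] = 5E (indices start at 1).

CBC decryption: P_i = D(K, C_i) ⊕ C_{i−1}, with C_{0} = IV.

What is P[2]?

P[2] = 42

P[2]: D(K, DE) = 77; 77 ⊕ 35 = 42.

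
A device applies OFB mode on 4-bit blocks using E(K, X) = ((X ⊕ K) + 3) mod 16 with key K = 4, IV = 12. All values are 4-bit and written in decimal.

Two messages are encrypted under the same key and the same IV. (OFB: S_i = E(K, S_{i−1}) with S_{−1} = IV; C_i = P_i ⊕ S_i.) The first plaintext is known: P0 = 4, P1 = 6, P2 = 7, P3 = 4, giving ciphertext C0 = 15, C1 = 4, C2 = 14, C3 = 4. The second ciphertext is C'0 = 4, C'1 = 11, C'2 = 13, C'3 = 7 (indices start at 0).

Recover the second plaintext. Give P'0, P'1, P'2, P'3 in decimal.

In OFB with a reused IV, both messages share the same keystream S_i, so C_i ⊕ C'_i = P_i ⊕ P'_i and thus P'_i = P_i ⊕ C_i ⊕ C'_i.
P'0: 4 ⊕ 15 ⊕ 4 = 15.
P'1: 6 ⊕ 4 ⊕ 11 = 9.
P'2: 7 ⊕ 14 ⊕ 13 = 4.
P'3: 4 ⊕ 4 ⊕ 7 = 7.

P'0 = 15, P'1 = 9, P'2 = 4, P'3 = 7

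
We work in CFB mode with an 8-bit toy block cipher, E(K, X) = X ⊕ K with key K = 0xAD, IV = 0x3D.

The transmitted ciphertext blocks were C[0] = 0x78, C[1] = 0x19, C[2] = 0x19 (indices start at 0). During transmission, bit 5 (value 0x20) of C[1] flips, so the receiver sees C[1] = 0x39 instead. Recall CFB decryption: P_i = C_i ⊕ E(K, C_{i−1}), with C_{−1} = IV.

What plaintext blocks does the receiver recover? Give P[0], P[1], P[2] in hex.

Only C[1] changed, to 0x39. In CFB, a change in C_i flips the same bit in P_i and garbles P_{i+1}. Decrypting the received ciphertext:
P[0]: E(K, 0x3D) = 0x90; 0x78 ⊕ 0x90 = 0xE8.
P[1]: E(K, 0x78) = 0xD5; 0x39 ⊕ 0xD5 = 0xEC.
P[2]: E(K, 0x39) = 0x94; 0x19 ⊕ 0x94 = 0x8D.
Blocks that differ from the original plaintext: P[1], P[2].

P[0] = 0xE8, P[1] = 0xEC, P[2] = 0x8D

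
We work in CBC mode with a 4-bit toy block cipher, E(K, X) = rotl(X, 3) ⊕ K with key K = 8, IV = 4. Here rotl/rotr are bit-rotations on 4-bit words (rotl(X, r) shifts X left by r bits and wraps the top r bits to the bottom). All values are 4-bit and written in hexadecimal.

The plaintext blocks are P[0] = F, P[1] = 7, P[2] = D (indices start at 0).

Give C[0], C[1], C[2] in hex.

C[0] = 5, C[1] = 9, C[2] = A

CBC encryption: C_i = E(K, P_i ⊕ C_{i−1}), with C_{−1} = IV.
C[0]: P[0] ⊕ 4 = B; E(K, B) = 5.
C[1]: P[1] ⊕ 5 = 2; E(K, 2) = 9.
C[2]: P[2] ⊕ 9 = 4; E(K, 4) = A.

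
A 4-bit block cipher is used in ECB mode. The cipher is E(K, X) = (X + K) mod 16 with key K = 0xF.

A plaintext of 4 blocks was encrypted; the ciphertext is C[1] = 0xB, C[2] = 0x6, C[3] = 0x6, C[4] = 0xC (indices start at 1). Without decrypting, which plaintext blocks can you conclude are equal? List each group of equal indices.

P[2] = P[3]

ECB encrypts each block independently with the same key, so equal ciphertext blocks imply equal plaintext blocks.
C[2] = C[3] = 0x6, so P[2] = P[3].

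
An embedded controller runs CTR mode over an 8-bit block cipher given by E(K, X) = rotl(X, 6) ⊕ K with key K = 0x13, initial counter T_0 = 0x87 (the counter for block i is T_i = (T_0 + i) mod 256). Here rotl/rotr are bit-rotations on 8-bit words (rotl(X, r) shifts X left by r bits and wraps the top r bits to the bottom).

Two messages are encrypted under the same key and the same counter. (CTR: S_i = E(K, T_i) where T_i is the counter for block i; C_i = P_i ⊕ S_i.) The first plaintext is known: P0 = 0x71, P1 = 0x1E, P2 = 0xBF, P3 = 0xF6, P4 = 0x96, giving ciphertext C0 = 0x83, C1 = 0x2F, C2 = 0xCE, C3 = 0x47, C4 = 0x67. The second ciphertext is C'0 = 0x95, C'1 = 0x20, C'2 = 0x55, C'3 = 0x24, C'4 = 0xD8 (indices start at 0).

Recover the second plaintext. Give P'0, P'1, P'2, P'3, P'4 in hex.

In CTR with a reused counter, both messages share the same keystream S_i, so C_i ⊕ C'_i = P_i ⊕ P'_i and thus P'_i = P_i ⊕ C_i ⊕ C'_i.
P'0: 0x71 ⊕ 0x83 ⊕ 0x95 = 0x67.
P'1: 0x1E ⊕ 0x2F ⊕ 0x20 = 0x11.
P'2: 0xBF ⊕ 0xCE ⊕ 0x55 = 0x24.
P'3: 0xF6 ⊕ 0x47 ⊕ 0x24 = 0x95.
P'4: 0x96 ⊕ 0x67 ⊕ 0xD8 = 0x29.

P'0 = 0x67, P'1 = 0x11, P'2 = 0x24, P'3 = 0x95, P'4 = 0x29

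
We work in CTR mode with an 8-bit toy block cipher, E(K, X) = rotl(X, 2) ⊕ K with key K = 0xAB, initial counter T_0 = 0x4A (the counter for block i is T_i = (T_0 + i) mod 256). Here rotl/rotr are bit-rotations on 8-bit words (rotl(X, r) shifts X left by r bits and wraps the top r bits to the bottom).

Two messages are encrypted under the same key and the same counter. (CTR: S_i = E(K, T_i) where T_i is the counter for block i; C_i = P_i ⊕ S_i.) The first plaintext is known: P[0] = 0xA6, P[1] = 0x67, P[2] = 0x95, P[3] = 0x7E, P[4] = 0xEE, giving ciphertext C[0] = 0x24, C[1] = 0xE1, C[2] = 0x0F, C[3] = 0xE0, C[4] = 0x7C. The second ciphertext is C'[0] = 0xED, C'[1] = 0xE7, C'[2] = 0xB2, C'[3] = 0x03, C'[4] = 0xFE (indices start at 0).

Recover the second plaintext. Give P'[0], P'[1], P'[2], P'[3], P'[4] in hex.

In CTR with a reused counter, both messages share the same keystream S_i, so C_i ⊕ C'_i = P_i ⊕ P'_i and thus P'_i = P_i ⊕ C_i ⊕ C'_i.
P'[0]: 0xA6 ⊕ 0x24 ⊕ 0xED = 0x6F.
P'[1]: 0x67 ⊕ 0xE1 ⊕ 0xE7 = 0x61.
P'[2]: 0x95 ⊕ 0x0F ⊕ 0xB2 = 0x28.
P'[3]: 0x7E ⊕ 0xE0 ⊕ 0x03 = 0x9D.
P'[4]: 0xEE ⊕ 0x7C ⊕ 0xFE = 0x6C.

P'[0] = 0x6F, P'[1] = 0x61, P'[2] = 0x28, P'[3] = 0x9D, P'[4] = 0x6C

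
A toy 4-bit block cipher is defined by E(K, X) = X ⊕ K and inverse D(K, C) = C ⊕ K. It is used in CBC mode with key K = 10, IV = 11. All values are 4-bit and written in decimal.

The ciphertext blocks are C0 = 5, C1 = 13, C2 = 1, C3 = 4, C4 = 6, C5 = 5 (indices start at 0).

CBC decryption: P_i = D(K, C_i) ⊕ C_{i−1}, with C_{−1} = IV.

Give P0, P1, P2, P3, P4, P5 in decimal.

P0: D(K, 5) = 15; 15 ⊕ 11 = 4.
P1: D(K, 13) = 7; 7 ⊕ 5 = 2.
P2: D(K, 1) = 11; 11 ⊕ 13 = 6.
P3: D(K, 4) = 14; 14 ⊕ 1 = 15.
P4: D(K, 6) = 12; 12 ⊕ 4 = 8.
P5: D(K, 5) = 15; 15 ⊕ 6 = 9.

P0 = 4, P1 = 2, P2 = 6, P3 = 15, P4 = 8, P5 = 9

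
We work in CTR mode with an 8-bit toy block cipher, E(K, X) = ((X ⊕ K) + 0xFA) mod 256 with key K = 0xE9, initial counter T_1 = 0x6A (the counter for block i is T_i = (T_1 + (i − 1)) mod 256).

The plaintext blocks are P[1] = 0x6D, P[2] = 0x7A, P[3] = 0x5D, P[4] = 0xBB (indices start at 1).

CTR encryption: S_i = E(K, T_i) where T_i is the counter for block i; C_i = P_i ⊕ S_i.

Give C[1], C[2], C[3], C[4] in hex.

C[1]: T = 0x6A, S = E(K, T) = 0x7D; 0x6D ⊕ 0x7D = 0x10.
C[2]: T = 0x6B, S = E(K, T) = 0x7C; 0x7A ⊕ 0x7C = 0x06.
C[3]: T = 0x6C, S = E(K, T) = 0x7F; 0x5D ⊕ 0x7F = 0x22.
C[4]: T = 0x6D, S = E(K, T) = 0x7E; 0xBB ⊕ 0x7E = 0xC5.

C[1] = 0x10, C[2] = 0x06, C[3] = 0x22, C[4] = 0xC5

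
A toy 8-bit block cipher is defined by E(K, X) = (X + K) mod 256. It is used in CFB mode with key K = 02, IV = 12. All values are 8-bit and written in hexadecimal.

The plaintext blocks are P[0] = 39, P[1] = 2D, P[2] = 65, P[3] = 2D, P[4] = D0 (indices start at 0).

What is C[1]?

CFB encryption: C_i = P_i ⊕ E(K, C_{i−1}), with C_{−1} = IV.
C[0]: E(K, 12) = 14; 39 ⊕ 14 = 2D.
C[1]: E(K, 2D) = 2F; 2D ⊕ 2F = 02.

C[1] = 02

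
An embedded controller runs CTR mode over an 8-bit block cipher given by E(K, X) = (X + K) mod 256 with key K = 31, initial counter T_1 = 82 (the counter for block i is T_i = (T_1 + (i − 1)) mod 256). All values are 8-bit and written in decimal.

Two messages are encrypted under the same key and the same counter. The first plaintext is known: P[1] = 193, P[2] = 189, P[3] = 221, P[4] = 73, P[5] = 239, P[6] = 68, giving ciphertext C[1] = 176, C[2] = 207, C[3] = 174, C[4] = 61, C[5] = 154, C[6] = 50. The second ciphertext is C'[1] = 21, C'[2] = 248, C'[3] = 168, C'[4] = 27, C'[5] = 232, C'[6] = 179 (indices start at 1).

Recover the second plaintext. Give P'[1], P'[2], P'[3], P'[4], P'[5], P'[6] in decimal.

P'[1] = 100, P'[2] = 138, P'[3] = 219, P'[4] = 111, P'[5] = 157, P'[6] = 197

In CTR with a reused counter, both messages share the same keystream S_i, so C_i ⊕ C'_i = P_i ⊕ P'_i and thus P'_i = P_i ⊕ C_i ⊕ C'_i.
P'[1]: 193 ⊕ 176 ⊕ 21 = 100.
P'[2]: 189 ⊕ 207 ⊕ 248 = 138.
P'[3]: 221 ⊕ 174 ⊕ 168 = 219.
P'[4]: 73 ⊕ 61 ⊕ 27 = 111.
P'[5]: 239 ⊕ 154 ⊕ 232 = 157.
P'[6]: 68 ⊕ 50 ⊕ 179 = 197.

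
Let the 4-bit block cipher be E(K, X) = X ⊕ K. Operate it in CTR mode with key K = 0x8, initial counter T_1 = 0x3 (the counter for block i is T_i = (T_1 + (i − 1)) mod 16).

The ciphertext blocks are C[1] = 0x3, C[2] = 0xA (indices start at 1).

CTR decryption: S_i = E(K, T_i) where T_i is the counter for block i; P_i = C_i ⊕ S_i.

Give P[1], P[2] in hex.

P[1]: T = 0x3, S = E(K, T) = 0xB; 0x3 ⊕ 0xB = 0x8.
P[2]: T = 0x4, S = E(K, T) = 0xC; 0xA ⊕ 0xC = 0x6.

P[1] = 0x8, P[2] = 0x6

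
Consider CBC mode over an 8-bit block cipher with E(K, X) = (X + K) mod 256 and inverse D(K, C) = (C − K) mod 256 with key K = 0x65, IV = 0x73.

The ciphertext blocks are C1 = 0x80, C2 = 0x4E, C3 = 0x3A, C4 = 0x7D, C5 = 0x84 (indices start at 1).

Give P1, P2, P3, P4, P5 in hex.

CBC decryption: P_i = D(K, C_i) ⊕ C_{i−1}, with C_{0} = IV.
P1: D(K, 0x80) = 0x1B; 0x1B ⊕ 0x73 = 0x68.
P2: D(K, 0x4E) = 0xE9; 0xE9 ⊕ 0x80 = 0x69.
P3: D(K, 0x3A) = 0xD5; 0xD5 ⊕ 0x4E = 0x9B.
P4: D(K, 0x7D) = 0x18; 0x18 ⊕ 0x3A = 0x22.
P5: D(K, 0x84) = 0x1F; 0x1F ⊕ 0x7D = 0x62.

P1 = 0x68, P2 = 0x69, P3 = 0x9B, P4 = 0x22, P5 = 0x62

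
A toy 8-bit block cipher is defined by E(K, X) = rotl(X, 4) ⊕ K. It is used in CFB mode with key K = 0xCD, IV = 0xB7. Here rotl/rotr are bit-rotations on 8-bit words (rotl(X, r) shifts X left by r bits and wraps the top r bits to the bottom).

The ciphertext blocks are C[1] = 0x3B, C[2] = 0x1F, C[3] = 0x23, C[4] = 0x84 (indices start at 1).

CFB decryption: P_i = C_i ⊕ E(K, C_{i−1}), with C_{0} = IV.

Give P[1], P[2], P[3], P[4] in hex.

P[1] = 0x8D, P[2] = 0x61, P[3] = 0x1F, P[4] = 0x7B

P[1]: E(K, 0xB7) = 0xB6; 0x3B ⊕ 0xB6 = 0x8D.
P[2]: E(K, 0x3B) = 0x7E; 0x1F ⊕ 0x7E = 0x61.
P[3]: E(K, 0x1F) = 0x3C; 0x23 ⊕ 0x3C = 0x1F.
P[4]: E(K, 0x23) = 0xFF; 0x84 ⊕ 0xFF = 0x7B.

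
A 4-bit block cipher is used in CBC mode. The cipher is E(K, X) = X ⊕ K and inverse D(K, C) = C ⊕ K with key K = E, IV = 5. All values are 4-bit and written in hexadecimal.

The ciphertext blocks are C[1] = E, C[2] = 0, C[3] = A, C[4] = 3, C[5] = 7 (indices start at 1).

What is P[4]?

P[4] = 7

CBC decryption: P_i = D(K, C_i) ⊕ C_{i−1}, with C_{0} = IV.
P[4]: D(K, 3) = D; D ⊕ A = 7.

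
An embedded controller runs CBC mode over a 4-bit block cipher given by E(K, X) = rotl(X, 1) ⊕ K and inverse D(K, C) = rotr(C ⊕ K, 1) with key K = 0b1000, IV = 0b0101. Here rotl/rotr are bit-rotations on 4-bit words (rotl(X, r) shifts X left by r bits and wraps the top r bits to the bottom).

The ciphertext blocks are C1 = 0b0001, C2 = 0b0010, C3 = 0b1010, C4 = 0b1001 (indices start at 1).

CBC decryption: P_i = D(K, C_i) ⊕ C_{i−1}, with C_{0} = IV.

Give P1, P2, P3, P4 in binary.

P1 = 0b1001, P2 = 0b0100, P3 = 0b0011, P4 = 0b0010

P1: D(K, 0b0001) = 0b1100; 0b1100 ⊕ 0b0101 = 0b1001.
P2: D(K, 0b0010) = 0b0101; 0b0101 ⊕ 0b0001 = 0b0100.
P3: D(K, 0b1010) = 0b0001; 0b0001 ⊕ 0b0010 = 0b0011.
P4: D(K, 0b1001) = 0b1000; 0b1000 ⊕ 0b1010 = 0b0010.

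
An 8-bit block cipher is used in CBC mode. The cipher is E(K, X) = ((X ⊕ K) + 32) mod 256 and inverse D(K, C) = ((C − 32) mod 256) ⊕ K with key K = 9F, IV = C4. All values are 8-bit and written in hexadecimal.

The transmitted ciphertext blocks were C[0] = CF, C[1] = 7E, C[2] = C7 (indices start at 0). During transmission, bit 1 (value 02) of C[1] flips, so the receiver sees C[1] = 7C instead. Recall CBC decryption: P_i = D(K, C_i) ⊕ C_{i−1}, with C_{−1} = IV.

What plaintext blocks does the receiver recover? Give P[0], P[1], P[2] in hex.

Only C[1] changed, to 7C. In CBC, a change in C_i garbles P_i and flips the same bit in P_{i+1}. Decrypting the received ciphertext:
P[0]: D(K, CF) = 02; 02 ⊕ C4 = C6.
P[1]: D(K, 7C) = D5; D5 ⊕ CF = 1A.
P[2]: D(K, C7) = 0A; 0A ⊕ 7C = 76.
Blocks that differ from the original plaintext: P[1], P[2].

P[0] = C6, P[1] = 1A, P[2] = 76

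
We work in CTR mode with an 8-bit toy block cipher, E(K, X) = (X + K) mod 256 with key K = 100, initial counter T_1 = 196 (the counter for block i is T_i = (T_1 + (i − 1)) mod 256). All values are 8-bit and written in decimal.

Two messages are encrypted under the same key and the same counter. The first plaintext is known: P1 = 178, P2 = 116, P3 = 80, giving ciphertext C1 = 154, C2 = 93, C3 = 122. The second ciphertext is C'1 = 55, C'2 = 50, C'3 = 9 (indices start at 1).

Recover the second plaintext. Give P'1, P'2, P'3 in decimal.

P'1 = 31, P'2 = 27, P'3 = 35

In CTR with a reused counter, both messages share the same keystream S_i, so C_i ⊕ C'_i = P_i ⊕ P'_i and thus P'_i = P_i ⊕ C_i ⊕ C'_i.
P'1: 178 ⊕ 154 ⊕ 55 = 31.
P'2: 116 ⊕ 93 ⊕ 50 = 27.
P'3: 80 ⊕ 122 ⊕ 9 = 35.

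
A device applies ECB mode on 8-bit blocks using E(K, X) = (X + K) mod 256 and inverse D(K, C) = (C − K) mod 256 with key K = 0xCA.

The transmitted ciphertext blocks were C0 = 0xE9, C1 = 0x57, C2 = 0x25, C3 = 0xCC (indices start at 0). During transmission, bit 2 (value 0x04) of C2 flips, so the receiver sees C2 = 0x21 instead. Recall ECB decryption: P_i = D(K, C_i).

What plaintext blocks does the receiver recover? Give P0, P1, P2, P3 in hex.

Only C2 changed, to 0x21. In ECB, a change in C_i affects only P_i. Decrypting the received ciphertext:
P0: D(K, 0xE9) = 0x1F.
P1: D(K, 0x57) = 0x8D.
P2: D(K, 0x21) = 0x57.
P3: D(K, 0xCC) = 0x02.
Blocks that differ from the original plaintext: P2.

P0 = 0x1F, P1 = 0x8D, P2 = 0x57, P3 = 0x02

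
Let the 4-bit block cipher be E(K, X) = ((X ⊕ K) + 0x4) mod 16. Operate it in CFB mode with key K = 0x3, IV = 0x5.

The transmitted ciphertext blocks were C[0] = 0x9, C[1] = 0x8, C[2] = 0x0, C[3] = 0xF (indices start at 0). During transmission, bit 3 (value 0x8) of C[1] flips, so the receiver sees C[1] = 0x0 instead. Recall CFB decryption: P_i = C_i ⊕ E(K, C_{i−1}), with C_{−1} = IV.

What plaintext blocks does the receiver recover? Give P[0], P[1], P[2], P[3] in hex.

Only C[1] changed, to 0x0. In CFB, a change in C_i flips the same bit in P_i and garbles P_{i+1}. Decrypting the received ciphertext:
P[0]: E(K, 0x5) = 0xA; 0x9 ⊕ 0xA = 0x3.
P[1]: E(K, 0x9) = 0xE; 0x0 ⊕ 0xE = 0xE.
P[2]: E(K, 0x0) = 0x7; 0x0 ⊕ 0x7 = 0x7.
P[3]: E(K, 0x0) = 0x7; 0xF ⊕ 0x7 = 0x8.
Blocks that differ from the original plaintext: P[1], P[2].

P[0] = 0x3, P[1] = 0xE, P[2] = 0x7, P[3] = 0x8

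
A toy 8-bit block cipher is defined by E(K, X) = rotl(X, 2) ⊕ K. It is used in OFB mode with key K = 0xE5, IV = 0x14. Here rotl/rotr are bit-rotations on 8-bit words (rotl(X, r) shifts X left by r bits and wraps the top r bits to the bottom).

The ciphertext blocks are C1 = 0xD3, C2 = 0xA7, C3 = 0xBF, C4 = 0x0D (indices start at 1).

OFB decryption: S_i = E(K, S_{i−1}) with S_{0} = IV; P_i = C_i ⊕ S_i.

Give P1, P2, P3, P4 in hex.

P1: S = E(K, 0x14) = 0xB5; 0xD3 ⊕ 0xB5 = 0x66.
P2: S = E(K, 0xB5) = 0x33; 0xA7 ⊕ 0x33 = 0x94.
P3: S = E(K, 0x33) = 0x29; 0xBF ⊕ 0x29 = 0x96.
P4: S = E(K, 0x29) = 0x41; 0x0D ⊕ 0x41 = 0x4C.

P1 = 0x66, P2 = 0x94, P3 = 0x96, P4 = 0x4C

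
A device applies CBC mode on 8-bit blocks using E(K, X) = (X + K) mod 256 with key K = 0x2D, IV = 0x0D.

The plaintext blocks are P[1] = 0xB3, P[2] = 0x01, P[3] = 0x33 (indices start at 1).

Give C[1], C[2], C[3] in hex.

C[1] = 0xEB, C[2] = 0x17, C[3] = 0x51

CBC encryption: C_i = E(K, P_i ⊕ C_{i−1}), with C_{0} = IV.
C[1]: P[1] ⊕ 0x0D = 0xBE; E(K, 0xBE) = 0xEB.
C[2]: P[2] ⊕ 0xEB = 0xEA; E(K, 0xEA) = 0x17.
C[3]: P[3] ⊕ 0x17 = 0x24; E(K, 0x24) = 0x51.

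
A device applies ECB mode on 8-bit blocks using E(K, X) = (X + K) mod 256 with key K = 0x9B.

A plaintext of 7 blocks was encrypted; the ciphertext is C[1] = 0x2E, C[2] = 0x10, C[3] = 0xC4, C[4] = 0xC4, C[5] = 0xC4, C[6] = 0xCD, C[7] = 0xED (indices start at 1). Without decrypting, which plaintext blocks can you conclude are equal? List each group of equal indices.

ECB encrypts each block independently with the same key, so equal ciphertext blocks imply equal plaintext blocks.
C[3] = C[4] = C[5] = 0xC4, so P[3] = P[4] = P[5].

P[3] = P[4] = P[5]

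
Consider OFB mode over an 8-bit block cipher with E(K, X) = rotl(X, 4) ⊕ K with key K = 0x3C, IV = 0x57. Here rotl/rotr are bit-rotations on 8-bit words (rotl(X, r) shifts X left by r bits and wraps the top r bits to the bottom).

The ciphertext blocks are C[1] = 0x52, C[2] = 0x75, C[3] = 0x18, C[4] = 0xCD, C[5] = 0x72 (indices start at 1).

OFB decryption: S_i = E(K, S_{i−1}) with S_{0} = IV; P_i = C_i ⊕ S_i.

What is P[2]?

P[2] = 0xDD

P[1]: S = E(K, 0x57) = 0x49; 0x52 ⊕ 0x49 = 0x1B.
P[2]: S = E(K, 0x49) = 0xA8; 0x75 ⊕ 0xA8 = 0xDD.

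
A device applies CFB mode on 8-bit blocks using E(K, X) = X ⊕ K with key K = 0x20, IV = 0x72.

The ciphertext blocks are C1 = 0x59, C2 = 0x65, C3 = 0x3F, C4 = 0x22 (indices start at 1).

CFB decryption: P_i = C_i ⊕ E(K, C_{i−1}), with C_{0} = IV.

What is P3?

P3 = 0x7A

P3: E(K, 0x65) = 0x45; 0x3F ⊕ 0x45 = 0x7A.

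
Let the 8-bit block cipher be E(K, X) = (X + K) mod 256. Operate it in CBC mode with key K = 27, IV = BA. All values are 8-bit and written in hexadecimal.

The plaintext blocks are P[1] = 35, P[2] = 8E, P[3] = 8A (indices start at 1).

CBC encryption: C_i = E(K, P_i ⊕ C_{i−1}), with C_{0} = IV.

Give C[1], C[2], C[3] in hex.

C[1] = B6, C[2] = 5F, C[3] = FC

C[1]: P[1] ⊕ BA = 8F; E(K, 8F) = B6.
C[2]: P[2] ⊕ B6 = 38; E(K, 38) = 5F.
C[3]: P[3] ⊕ 5F = D5; E(K, D5) = FC.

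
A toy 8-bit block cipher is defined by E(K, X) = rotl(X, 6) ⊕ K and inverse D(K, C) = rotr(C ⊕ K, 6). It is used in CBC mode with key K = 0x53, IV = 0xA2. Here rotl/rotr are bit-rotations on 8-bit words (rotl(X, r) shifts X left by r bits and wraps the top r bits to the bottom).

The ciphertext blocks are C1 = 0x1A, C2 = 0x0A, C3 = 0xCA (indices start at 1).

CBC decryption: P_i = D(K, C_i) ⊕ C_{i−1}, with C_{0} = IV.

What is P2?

P2: D(K, 0x0A) = 0x65; 0x65 ⊕ 0x1A = 0x7F.

P2 = 0x7F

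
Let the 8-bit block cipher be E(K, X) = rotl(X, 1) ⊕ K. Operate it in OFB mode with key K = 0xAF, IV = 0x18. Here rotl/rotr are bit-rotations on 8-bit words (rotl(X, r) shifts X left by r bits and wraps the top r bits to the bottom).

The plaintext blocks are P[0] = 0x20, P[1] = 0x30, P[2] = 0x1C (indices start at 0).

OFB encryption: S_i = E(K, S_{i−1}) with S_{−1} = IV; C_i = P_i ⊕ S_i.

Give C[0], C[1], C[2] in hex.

C[0]: S = E(K, 0x18) = 0x9F; 0x20 ⊕ 0x9F = 0xBF.
C[1]: S = E(K, 0x9F) = 0x90; 0x30 ⊕ 0x90 = 0xA0.
C[2]: S = E(K, 0x90) = 0x8E; 0x1C ⊕ 0x8E = 0x92.

C[0] = 0xBF, C[1] = 0xA0, C[2] = 0x92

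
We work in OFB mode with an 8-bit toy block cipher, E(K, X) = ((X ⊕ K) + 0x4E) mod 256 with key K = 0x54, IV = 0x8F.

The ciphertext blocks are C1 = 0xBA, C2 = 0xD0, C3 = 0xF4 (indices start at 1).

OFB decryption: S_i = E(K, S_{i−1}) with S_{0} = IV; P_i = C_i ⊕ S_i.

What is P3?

P3 = 0x19

P1: S = E(K, 0x8F) = 0x29; 0xBA ⊕ 0x29 = 0x93.
P2: S = E(K, 0x29) = 0xCB; 0xD0 ⊕ 0xCB = 0x1B.
P3: S = E(K, 0xCB) = 0xED; 0xF4 ⊕ 0xED = 0x19.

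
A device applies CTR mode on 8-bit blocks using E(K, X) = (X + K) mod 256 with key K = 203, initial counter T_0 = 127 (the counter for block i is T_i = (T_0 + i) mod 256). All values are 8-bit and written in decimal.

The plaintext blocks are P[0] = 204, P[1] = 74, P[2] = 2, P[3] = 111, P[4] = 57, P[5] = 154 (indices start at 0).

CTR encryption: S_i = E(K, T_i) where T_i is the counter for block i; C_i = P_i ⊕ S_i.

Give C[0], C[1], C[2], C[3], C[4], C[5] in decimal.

C[0]: T = 127, S = E(K, T) = 74; 204 ⊕ 74 = 134.
C[1]: T = 128, S = E(K, T) = 75; 74 ⊕ 75 = 1.
C[2]: T = 129, S = E(K, T) = 76; 2 ⊕ 76 = 78.
C[3]: T = 130, S = E(K, T) = 77; 111 ⊕ 77 = 34.
C[4]: T = 131, S = E(K, T) = 78; 57 ⊕ 78 = 119.
C[5]: T = 132, S = E(K, T) = 79; 154 ⊕ 79 = 213.

C[0] = 134, C[1] = 1, C[2] = 78, C[3] = 34, C[4] = 119, C[5] = 213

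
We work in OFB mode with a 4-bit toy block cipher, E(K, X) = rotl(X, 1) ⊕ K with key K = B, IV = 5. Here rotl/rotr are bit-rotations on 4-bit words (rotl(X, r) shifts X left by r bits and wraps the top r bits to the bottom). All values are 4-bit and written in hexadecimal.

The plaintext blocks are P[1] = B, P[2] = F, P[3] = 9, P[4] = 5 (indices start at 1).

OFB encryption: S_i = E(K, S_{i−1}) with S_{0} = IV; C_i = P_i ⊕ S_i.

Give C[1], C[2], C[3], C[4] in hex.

C[1]: S = E(K, 5) = 1; B ⊕ 1 = A.
C[2]: S = E(K, 1) = 9; F ⊕ 9 = 6.
C[3]: S = E(K, 9) = 8; 9 ⊕ 8 = 1.
C[4]: S = E(K, 8) = A; 5 ⊕ A = F.

C[1] = A, C[2] = 6, C[3] = 1, C[4] = F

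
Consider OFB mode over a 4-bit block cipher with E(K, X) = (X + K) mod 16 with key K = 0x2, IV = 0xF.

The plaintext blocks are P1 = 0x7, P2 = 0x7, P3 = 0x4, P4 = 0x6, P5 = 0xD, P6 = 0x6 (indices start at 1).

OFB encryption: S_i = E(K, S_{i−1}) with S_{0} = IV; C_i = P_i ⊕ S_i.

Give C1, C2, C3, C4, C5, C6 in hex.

C1: S = E(K, 0xF) = 0x1; 0x7 ⊕ 0x1 = 0x6.
C2: S = E(K, 0x1) = 0x3; 0x7 ⊕ 0x3 = 0x4.
C3: S = E(K, 0x3) = 0x5; 0x4 ⊕ 0x5 = 0x1.
C4: S = E(K, 0x5) = 0x7; 0x6 ⊕ 0x7 = 0x1.
C5: S = E(K, 0x7) = 0x9; 0xD ⊕ 0x9 = 0x4.
C6: S = E(K, 0x9) = 0xB; 0x6 ⊕ 0xB = 0xD.

C1 = 0x6, C2 = 0x4, C3 = 0x1, C4 = 0x1, C5 = 0x4, C6 = 0xD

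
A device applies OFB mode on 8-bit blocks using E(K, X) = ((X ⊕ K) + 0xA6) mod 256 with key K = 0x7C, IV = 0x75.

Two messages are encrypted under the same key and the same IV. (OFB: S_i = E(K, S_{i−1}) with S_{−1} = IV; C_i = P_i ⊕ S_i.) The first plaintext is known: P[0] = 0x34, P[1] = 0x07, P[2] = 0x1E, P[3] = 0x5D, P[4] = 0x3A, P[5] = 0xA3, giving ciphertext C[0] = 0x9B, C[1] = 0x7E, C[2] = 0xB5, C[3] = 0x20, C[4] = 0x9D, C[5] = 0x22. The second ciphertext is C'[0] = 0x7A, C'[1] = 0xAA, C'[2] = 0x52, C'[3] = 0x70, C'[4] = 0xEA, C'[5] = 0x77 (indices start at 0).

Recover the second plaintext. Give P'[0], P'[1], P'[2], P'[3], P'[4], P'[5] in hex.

In OFB with a reused IV, both messages share the same keystream S_i, so C_i ⊕ C'_i = P_i ⊕ P'_i and thus P'_i = P_i ⊕ C_i ⊕ C'_i.
P'[0]: 0x34 ⊕ 0x9B ⊕ 0x7A = 0xD5.
P'[1]: 0x07 ⊕ 0x7E ⊕ 0xAA = 0xD3.
P'[2]: 0x1E ⊕ 0xB5 ⊕ 0x52 = 0xF9.
P'[3]: 0x5D ⊕ 0x20 ⊕ 0x70 = 0x0D.
P'[4]: 0x3A ⊕ 0x9D ⊕ 0xEA = 0x4D.
P'[5]: 0xA3 ⊕ 0x22 ⊕ 0x77 = 0xF6.

P'[0] = 0xD5, P'[1] = 0xD3, P'[2] = 0xF9, P'[3] = 0x0D, P'[4] = 0x4D, P'[5] = 0xF6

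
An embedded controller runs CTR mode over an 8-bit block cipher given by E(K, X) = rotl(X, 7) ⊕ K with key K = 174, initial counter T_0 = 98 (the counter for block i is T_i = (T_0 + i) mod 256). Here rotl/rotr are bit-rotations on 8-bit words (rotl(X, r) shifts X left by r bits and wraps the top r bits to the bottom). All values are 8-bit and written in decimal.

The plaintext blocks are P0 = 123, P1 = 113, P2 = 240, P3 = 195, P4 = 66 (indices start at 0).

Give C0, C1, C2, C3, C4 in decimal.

C0 = 228, C1 = 110, C2 = 108, C3 = 223, C4 = 223

CTR encryption: S_i = E(K, T_i) where T_i is the counter for block i; C_i = P_i ⊕ S_i.
C0: T = 98, S = E(K, T) = 159; 123 ⊕ 159 = 228.
C1: T = 99, S = E(K, T) = 31; 113 ⊕ 31 = 110.
C2: T = 100, S = E(K, T) = 156; 240 ⊕ 156 = 108.
C3: T = 101, S = E(K, T) = 28; 195 ⊕ 28 = 223.
C4: T = 102, S = E(K, T) = 157; 66 ⊕ 157 = 223.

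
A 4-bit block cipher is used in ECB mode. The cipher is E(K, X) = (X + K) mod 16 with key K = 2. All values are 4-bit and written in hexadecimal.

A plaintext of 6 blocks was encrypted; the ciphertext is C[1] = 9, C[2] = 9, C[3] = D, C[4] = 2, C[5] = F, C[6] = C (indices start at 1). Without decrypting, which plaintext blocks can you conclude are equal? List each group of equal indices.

P[1] = P[2]

ECB encrypts each block independently with the same key, so equal ciphertext blocks imply equal plaintext blocks.
C[1] = C[2] = 9, so P[1] = P[2].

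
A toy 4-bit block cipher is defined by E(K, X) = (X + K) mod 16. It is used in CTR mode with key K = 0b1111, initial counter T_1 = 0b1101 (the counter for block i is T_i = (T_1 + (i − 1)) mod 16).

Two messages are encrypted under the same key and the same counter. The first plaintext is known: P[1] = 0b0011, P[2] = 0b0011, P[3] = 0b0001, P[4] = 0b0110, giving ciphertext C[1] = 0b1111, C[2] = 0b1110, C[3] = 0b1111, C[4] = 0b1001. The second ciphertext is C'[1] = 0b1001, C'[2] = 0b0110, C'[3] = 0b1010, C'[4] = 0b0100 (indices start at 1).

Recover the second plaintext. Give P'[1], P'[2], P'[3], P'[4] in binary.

In CTR with a reused counter, both messages share the same keystream S_i, so C_i ⊕ C'_i = P_i ⊕ P'_i and thus P'_i = P_i ⊕ C_i ⊕ C'_i.
P'[1]: 0b0011 ⊕ 0b1111 ⊕ 0b1001 = 0b0101.
P'[2]: 0b0011 ⊕ 0b1110 ⊕ 0b0110 = 0b1011.
P'[3]: 0b0001 ⊕ 0b1111 ⊕ 0b1010 = 0b0100.
P'[4]: 0b0110 ⊕ 0b1001 ⊕ 0b0100 = 0b1011.

P'[1] = 0b0101, P'[2] = 0b1011, P'[3] = 0b0100, P'[4] = 0b1011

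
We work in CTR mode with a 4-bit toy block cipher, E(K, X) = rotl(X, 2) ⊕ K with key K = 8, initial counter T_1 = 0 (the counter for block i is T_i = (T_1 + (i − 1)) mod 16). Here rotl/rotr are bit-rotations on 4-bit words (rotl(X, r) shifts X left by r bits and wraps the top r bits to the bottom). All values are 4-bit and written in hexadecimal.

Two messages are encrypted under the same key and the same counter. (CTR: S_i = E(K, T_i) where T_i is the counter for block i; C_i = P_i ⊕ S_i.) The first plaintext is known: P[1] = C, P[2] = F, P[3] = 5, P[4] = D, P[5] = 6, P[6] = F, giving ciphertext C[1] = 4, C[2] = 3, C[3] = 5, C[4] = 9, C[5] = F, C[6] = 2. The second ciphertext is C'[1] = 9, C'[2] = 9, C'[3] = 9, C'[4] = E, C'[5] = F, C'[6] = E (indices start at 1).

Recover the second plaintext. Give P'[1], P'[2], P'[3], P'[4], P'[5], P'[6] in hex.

In CTR with a reused counter, both messages share the same keystream S_i, so C_i ⊕ C'_i = P_i ⊕ P'_i and thus P'_i = P_i ⊕ C_i ⊕ C'_i.
P'[1]: C ⊕ 4 ⊕ 9 = 1.
P'[2]: F ⊕ 3 ⊕ 9 = 5.
P'[3]: 5 ⊕ 5 ⊕ 9 = 9.
P'[4]: D ⊕ 9 ⊕ E = A.
P'[5]: 6 ⊕ F ⊕ F = 6.
P'[6]: F ⊕ 2 ⊕ E = 3.

P'[1] = 1, P'[2] = 5, P'[3] = 9, P'[4] = A, P'[5] = 6, P'[6] = 3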